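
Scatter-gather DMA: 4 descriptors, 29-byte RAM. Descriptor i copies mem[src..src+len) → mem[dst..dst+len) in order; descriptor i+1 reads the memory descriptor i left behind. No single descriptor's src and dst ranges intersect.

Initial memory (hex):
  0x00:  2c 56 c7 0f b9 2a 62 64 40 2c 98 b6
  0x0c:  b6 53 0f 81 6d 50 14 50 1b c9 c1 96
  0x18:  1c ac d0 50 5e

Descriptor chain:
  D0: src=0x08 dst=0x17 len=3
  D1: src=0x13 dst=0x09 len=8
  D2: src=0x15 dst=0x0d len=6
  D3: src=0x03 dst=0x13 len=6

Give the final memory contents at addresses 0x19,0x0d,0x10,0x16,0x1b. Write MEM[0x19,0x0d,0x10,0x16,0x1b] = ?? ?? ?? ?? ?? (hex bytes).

  after D0: wrote 3B at 0x17 = 402c98
  after D1: wrote 8B at 0x09 = 501bc9c1402c98d0
  after D2: wrote 6B at 0x0d = c9c1402c98d0
  after D3: wrote 6B at 0x13 = 0fb92a626440
query mem[0x19]=0x98, mem[0x0d]=0xc9, mem[0x10]=0x2c, mem[0x16]=0x62, mem[0x1b]=0x50

MEM[0x19,0x0d,0x10,0x16,0x1b] = 98 c9 2c 62 50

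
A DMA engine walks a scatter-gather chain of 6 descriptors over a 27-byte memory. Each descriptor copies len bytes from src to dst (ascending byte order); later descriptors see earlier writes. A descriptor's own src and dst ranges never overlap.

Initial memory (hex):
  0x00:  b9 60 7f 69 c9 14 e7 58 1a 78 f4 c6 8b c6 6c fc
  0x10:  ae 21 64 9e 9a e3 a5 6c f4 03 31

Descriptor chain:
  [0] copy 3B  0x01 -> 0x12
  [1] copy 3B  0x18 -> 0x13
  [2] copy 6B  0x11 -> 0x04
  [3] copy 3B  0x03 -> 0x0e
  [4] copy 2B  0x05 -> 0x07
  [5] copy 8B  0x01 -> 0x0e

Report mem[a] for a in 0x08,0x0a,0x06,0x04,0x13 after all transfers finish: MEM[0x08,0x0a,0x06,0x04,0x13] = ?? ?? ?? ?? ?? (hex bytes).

MEM[0x08,0x0a,0x06,0x04,0x13] = f4 f4 f4 21 f4

[0] 0x01->0x12 len=3 : 60 7f 69
[1] 0x18->0x13 len=3 : f4 03 31
[2] 0x11->0x04 len=6 : 21 60 f4 03 31 a5
[3] 0x03->0x0e len=3 : 69 21 60
[4] 0x05->0x07 len=2 : 60 f4
[5] 0x01->0x0e len=8 : 60 7f 69 21 60 f4 60 f4
query mem[0x08]=0xf4, mem[0x0a]=0xf4, mem[0x06]=0xf4, mem[0x04]=0x21, mem[0x13]=0xf4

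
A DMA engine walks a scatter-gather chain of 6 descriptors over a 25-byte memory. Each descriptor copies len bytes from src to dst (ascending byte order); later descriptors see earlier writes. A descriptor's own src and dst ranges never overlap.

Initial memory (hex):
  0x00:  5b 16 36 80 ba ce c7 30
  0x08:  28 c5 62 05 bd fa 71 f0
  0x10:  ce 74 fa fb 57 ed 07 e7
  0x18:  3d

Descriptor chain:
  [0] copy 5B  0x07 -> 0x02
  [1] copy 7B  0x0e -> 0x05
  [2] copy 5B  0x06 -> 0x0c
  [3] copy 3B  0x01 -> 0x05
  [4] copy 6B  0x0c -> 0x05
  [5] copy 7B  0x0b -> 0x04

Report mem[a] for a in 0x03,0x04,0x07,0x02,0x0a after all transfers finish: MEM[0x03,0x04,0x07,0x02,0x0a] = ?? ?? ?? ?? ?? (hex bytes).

MEM[0x03,0x04,0x07,0x02,0x0a] = 28 57 74 30 74

  after D0: wrote 5B at 0x02 = 3028c56205
  after D1: wrote 7B at 0x05 = 71f0ce74fafb57
  after D2: wrote 5B at 0x0c = f0ce74fafb
  after D3: wrote 3B at 0x05 = 163028
  after D4: wrote 6B at 0x05 = f0ce74fafb74
  after D5: wrote 7B at 0x04 = 57f0ce74fafb74
query mem[0x03]=0x28, mem[0x04]=0x57, mem[0x07]=0x74, mem[0x02]=0x30, mem[0x0a]=0x74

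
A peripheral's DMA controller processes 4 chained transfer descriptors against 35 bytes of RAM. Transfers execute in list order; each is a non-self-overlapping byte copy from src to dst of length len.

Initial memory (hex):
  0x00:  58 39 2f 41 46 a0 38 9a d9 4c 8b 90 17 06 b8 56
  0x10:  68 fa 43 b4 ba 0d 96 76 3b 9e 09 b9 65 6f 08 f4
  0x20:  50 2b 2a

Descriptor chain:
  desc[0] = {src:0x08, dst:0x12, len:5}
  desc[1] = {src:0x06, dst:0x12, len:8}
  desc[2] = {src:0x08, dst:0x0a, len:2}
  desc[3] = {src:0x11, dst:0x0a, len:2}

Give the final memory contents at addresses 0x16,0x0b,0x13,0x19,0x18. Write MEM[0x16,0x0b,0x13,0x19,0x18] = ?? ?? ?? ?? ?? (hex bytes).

  after D0: wrote 5B at 0x12 = d94c8b9017
  after D1: wrote 8B at 0x12 = 389ad94c8b901706
  after D2: wrote 2B at 0x0a = d94c
  after D3: wrote 2B at 0x0a = fa38
query mem[0x16]=0x8b, mem[0x0b]=0x38, mem[0x13]=0x9a, mem[0x19]=0x06, mem[0x18]=0x17

MEM[0x16,0x0b,0x13,0x19,0x18] = 8b 38 9a 06 17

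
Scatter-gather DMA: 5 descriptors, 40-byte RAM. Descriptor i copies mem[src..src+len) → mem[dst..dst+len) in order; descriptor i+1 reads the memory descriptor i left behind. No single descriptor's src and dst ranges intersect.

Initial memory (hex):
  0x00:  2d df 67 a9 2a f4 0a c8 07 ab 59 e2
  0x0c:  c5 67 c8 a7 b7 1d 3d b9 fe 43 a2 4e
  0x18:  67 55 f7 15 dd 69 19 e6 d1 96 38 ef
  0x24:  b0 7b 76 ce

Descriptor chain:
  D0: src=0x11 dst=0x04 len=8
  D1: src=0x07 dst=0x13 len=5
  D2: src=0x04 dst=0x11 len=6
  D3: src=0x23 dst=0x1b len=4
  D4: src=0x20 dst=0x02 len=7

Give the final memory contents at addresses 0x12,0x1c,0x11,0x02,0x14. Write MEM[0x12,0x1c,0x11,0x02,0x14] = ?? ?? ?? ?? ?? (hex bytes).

D0: mem[0x04..0x0b] <- [1d 3d b9 fe 43 a2 4e 67]
D1: mem[0x13..0x17] <- [fe 43 a2 4e 67]
D2: mem[0x11..0x16] <- [1d 3d b9 fe 43 a2]
D3: mem[0x1b..0x1e] <- [ef b0 7b 76]
D4: mem[0x02..0x08] <- [d1 96 38 ef b0 7b 76]
query mem[0x12]=0x3d, mem[0x1c]=0xb0, mem[0x11]=0x1d, mem[0x02]=0xd1, mem[0x14]=0xfe

MEM[0x12,0x1c,0x11,0x02,0x14] = 3d b0 1d d1 fe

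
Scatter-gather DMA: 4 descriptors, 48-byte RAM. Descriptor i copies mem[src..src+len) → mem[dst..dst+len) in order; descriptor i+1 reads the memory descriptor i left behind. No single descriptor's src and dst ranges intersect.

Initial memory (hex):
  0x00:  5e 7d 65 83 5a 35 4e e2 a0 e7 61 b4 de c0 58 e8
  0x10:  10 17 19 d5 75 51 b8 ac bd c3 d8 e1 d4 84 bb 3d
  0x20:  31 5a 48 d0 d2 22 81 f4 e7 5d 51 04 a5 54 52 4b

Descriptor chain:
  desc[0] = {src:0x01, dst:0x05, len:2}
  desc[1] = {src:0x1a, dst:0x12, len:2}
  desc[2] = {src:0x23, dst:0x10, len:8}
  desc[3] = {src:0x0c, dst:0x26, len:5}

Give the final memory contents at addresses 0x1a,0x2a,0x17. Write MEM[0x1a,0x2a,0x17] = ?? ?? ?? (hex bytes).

[0] 0x01->0x05 len=2 : 7d 65
[1] 0x1a->0x12 len=2 : d8 e1
[2] 0x23->0x10 len=8 : d0 d2 22 81 f4 e7 5d 51
[3] 0x0c->0x26 len=5 : de c0 58 e8 d0
query mem[0x1a]=0xd8, mem[0x2a]=0xd0, mem[0x17]=0x51

MEM[0x1a,0x2a,0x17] = d8 d0 51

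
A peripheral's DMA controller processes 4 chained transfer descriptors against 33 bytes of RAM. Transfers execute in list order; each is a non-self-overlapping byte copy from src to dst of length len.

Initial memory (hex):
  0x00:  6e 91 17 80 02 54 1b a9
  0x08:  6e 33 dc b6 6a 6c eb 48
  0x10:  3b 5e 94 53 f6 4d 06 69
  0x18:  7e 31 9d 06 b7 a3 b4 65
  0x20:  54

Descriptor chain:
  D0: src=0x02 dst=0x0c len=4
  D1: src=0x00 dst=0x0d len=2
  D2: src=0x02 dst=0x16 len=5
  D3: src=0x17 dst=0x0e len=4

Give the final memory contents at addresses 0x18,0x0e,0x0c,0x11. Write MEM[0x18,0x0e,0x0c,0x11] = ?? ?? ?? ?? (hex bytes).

[0] 0x02->0x0c len=4 : 17 80 02 54
[1] 0x00->0x0d len=2 : 6e 91
[2] 0x02->0x16 len=5 : 17 80 02 54 1b
[3] 0x17->0x0e len=4 : 80 02 54 1b
query mem[0x18]=0x02, mem[0x0e]=0x80, mem[0x0c]=0x17, mem[0x11]=0x1b

MEM[0x18,0x0e,0x0c,0x11] = 02 80 17 1b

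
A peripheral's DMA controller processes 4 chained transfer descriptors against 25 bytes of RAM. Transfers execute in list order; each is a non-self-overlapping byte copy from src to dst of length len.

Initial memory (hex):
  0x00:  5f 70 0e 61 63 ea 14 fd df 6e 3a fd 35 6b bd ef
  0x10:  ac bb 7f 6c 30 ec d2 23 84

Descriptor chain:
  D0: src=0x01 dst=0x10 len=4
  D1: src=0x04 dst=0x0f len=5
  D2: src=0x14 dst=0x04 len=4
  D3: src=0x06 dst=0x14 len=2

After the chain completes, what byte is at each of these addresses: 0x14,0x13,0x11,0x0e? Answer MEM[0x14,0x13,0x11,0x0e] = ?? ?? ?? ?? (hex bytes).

MEM[0x14,0x13,0x11,0x0e] = d2 df 14 bd

#0 dst[0x10+4] := {0x70,0x0e,0x61,0x63}
#1 dst[0x0f+5] := {0x63,0xea,0x14,0xfd,0xdf}
#2 dst[0x04+4] := {0x30,0xec,0xd2,0x23}
#3 dst[0x14+2] := {0xd2,0x23}
query mem[0x14]=0xd2, mem[0x13]=0xdf, mem[0x11]=0x14, mem[0x0e]=0xbd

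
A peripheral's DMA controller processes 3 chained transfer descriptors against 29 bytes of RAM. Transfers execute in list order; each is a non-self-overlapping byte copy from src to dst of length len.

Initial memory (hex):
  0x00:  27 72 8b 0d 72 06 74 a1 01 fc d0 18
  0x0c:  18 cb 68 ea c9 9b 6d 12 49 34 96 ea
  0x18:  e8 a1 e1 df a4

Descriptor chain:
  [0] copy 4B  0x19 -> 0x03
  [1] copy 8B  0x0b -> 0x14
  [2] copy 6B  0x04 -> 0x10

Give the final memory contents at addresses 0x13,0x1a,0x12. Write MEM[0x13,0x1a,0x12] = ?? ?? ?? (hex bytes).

MEM[0x13,0x1a,0x12] = a1 9b a4

[0] 0x19->0x03 len=4 : a1 e1 df a4
[1] 0x0b->0x14 len=8 : 18 18 cb 68 ea c9 9b 6d
[2] 0x04->0x10 len=6 : e1 df a4 a1 01 fc
query mem[0x13]=0xa1, mem[0x1a]=0x9b, mem[0x12]=0xa4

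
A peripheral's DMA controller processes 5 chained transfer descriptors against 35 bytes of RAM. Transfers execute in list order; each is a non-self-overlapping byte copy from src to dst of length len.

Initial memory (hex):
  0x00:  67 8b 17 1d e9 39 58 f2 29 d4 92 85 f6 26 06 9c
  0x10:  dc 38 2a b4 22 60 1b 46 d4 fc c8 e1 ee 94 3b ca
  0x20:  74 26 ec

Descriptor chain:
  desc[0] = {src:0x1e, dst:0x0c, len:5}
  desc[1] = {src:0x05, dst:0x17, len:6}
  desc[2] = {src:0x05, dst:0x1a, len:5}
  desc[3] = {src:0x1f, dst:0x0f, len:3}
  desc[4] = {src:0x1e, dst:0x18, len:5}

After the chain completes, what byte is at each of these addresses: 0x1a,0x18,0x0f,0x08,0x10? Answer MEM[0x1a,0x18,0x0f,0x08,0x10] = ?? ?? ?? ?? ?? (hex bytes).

MEM[0x1a,0x18,0x0f,0x08,0x10] = 74 d4 ca 29 74

#0 dst[0x0c+5] := {0x3b,0xca,0x74,0x26,0xec}
#1 dst[0x17+6] := {0x39,0x58,0xf2,0x29,0xd4,0x92}
#2 dst[0x1a+5] := {0x39,0x58,0xf2,0x29,0xd4}
#3 dst[0x0f+3] := {0xca,0x74,0x26}
#4 dst[0x18+5] := {0xd4,0xca,0x74,0x26,0xec}
query mem[0x1a]=0x74, mem[0x18]=0xd4, mem[0x0f]=0xca, mem[0x08]=0x29, mem[0x10]=0x74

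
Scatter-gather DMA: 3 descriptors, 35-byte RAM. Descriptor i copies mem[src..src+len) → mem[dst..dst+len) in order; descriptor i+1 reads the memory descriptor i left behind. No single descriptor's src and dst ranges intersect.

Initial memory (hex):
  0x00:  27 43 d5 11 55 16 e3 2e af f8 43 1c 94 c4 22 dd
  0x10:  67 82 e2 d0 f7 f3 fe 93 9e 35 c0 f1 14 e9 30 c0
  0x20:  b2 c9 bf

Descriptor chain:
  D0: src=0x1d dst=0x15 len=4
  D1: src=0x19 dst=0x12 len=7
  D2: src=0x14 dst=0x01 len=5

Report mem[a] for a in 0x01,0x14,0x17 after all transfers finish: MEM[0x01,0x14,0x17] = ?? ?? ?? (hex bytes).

[0] 0x1d->0x15 len=4 : e9 30 c0 b2
[1] 0x19->0x12 len=7 : 35 c0 f1 14 e9 30 c0
[2] 0x14->0x01 len=5 : f1 14 e9 30 c0
query mem[0x01]=0xf1, mem[0x14]=0xf1, mem[0x17]=0x30

MEM[0x01,0x14,0x17] = f1 f1 30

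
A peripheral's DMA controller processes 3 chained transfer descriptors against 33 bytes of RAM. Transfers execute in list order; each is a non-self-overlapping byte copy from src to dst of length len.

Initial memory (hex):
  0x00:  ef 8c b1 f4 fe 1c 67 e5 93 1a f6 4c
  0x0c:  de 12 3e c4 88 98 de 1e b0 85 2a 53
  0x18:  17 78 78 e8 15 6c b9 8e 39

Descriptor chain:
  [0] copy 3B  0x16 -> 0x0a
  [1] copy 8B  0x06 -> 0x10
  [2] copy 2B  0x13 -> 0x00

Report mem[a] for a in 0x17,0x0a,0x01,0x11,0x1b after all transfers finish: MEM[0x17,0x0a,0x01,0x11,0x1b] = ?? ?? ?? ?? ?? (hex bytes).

  after D0: wrote 3B at 0x0a = 2a5317
  after D1: wrote 8B at 0x10 = 67e5931a2a531712
  after D2: wrote 2B at 0x00 = 1a2a
query mem[0x17]=0x12, mem[0x0a]=0x2a, mem[0x01]=0x2a, mem[0x11]=0xe5, mem[0x1b]=0xe8

MEM[0x17,0x0a,0x01,0x11,0x1b] = 12 2a 2a e5 e8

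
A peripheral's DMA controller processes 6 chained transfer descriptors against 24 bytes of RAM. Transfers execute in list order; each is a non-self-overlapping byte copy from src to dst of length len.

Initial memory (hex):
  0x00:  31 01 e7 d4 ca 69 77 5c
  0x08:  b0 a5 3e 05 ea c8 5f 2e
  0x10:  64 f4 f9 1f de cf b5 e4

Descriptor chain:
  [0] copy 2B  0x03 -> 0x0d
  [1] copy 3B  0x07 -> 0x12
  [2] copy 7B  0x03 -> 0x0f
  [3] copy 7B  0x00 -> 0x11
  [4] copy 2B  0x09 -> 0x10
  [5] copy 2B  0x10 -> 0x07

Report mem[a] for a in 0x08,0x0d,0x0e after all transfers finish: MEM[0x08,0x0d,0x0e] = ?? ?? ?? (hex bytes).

MEM[0x08,0x0d,0x0e] = 3e d4 ca

#0 dst[0x0d+2] := {0xd4,0xca}
#1 dst[0x12+3] := {0x5c,0xb0,0xa5}
#2 dst[0x0f+7] := {0xd4,0xca,0x69,0x77,0x5c,0xb0,0xa5}
#3 dst[0x11+7] := {0x31,0x01,0xe7,0xd4,0xca,0x69,0x77}
#4 dst[0x10+2] := {0xa5,0x3e}
#5 dst[0x07+2] := {0xa5,0x3e}
query mem[0x08]=0x3e, mem[0x0d]=0xd4, mem[0x0e]=0xca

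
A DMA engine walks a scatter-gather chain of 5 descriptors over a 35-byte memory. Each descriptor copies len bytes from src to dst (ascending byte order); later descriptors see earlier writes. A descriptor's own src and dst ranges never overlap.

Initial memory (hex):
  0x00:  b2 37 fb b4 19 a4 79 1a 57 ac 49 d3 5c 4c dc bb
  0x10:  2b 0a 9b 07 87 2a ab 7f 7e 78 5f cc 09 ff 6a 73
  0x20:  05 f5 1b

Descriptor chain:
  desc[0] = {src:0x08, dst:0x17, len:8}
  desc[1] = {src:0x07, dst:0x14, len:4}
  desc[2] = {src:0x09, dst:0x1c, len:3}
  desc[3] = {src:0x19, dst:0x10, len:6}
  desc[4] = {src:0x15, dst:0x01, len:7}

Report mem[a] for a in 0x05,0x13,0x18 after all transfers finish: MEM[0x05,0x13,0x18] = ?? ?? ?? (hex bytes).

  after D0: wrote 8B at 0x17 = 57ac49d35c4cdcbb
  after D1: wrote 4B at 0x14 = 1a57ac49
  after D2: wrote 3B at 0x1c = ac49d3
  after D3: wrote 6B at 0x10 = 49d35cac49d3
  after D4: wrote 7B at 0x01 = d3ac49ac49d35c
query mem[0x05]=0x49, mem[0x13]=0xac, mem[0x18]=0xac

MEM[0x05,0x13,0x18] = 49 ac ac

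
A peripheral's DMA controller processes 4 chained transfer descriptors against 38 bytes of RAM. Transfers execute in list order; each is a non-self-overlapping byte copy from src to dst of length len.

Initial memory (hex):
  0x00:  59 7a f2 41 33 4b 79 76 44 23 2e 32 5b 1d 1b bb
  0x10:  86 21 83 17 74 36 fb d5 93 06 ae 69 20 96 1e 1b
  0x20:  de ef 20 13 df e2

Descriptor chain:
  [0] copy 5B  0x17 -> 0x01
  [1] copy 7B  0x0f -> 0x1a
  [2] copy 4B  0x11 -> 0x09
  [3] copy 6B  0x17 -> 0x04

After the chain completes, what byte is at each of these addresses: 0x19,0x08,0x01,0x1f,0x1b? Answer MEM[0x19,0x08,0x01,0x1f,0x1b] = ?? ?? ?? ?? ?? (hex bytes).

#0 dst[0x01+5] := {0xd5,0x93,0x06,0xae,0x69}
#1 dst[0x1a+7] := {0xbb,0x86,0x21,0x83,0x17,0x74,0x36}
#2 dst[0x09+4] := {0x21,0x83,0x17,0x74}
#3 dst[0x04+6] := {0xd5,0x93,0x06,0xbb,0x86,0x21}
query mem[0x19]=0x06, mem[0x08]=0x86, mem[0x01]=0xd5, mem[0x1f]=0x74, mem[0x1b]=0x86

MEM[0x19,0x08,0x01,0x1f,0x1b] = 06 86 d5 74 86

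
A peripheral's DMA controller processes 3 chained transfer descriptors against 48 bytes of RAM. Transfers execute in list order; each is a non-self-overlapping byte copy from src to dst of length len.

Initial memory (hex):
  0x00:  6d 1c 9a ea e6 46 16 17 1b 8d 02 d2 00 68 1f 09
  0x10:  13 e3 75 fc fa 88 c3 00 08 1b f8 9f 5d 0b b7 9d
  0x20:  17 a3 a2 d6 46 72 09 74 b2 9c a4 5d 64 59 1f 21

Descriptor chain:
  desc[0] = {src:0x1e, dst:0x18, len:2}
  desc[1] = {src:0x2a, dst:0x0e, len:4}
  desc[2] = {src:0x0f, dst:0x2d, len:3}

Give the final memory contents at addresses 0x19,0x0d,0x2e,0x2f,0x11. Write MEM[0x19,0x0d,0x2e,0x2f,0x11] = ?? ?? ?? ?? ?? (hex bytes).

MEM[0x19,0x0d,0x2e,0x2f,0x11] = 9d 68 64 59 59

  after D0: wrote 2B at 0x18 = b79d
  after D1: wrote 4B at 0x0e = a45d6459
  after D2: wrote 3B at 0x2d = 5d6459
query mem[0x19]=0x9d, mem[0x0d]=0x68, mem[0x2e]=0x64, mem[0x2f]=0x59, mem[0x11]=0x59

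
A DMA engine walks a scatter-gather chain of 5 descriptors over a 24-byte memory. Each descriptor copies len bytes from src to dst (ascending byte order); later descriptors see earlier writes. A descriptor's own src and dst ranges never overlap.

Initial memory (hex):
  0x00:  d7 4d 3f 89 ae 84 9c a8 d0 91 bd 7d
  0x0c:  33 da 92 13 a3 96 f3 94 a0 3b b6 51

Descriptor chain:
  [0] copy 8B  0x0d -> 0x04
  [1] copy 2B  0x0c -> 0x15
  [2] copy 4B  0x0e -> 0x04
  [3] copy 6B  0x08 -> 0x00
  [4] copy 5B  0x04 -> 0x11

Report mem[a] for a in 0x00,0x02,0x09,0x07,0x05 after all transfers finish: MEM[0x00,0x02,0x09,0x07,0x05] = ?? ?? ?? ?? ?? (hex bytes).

MEM[0x00,0x02,0x09,0x07,0x05] = 96 94 f3 96 da

#0 dst[0x04+8] := {0xda,0x92,0x13,0xa3,0x96,0xf3,0x94,0xa0}
#1 dst[0x15+2] := {0x33,0xda}
#2 dst[0x04+4] := {0x92,0x13,0xa3,0x96}
#3 dst[0x00+6] := {0x96,0xf3,0x94,0xa0,0x33,0xda}
#4 dst[0x11+5] := {0x33,0xda,0xa3,0x96,0x96}
query mem[0x00]=0x96, mem[0x02]=0x94, mem[0x09]=0xf3, mem[0x07]=0x96, mem[0x05]=0xda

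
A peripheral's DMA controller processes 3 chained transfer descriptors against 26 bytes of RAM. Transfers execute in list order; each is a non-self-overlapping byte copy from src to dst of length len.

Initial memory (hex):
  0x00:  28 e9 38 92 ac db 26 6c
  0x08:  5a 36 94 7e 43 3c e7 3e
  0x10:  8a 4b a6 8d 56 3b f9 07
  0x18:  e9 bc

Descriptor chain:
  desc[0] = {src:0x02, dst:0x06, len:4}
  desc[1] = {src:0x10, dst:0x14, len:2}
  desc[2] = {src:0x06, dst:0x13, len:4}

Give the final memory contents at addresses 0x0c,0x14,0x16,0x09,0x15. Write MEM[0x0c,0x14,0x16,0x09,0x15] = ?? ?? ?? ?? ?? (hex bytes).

#0 dst[0x06+4] := {0x38,0x92,0xac,0xdb}
#1 dst[0x14+2] := {0x8a,0x4b}
#2 dst[0x13+4] := {0x38,0x92,0xac,0xdb}
query mem[0x0c]=0x43, mem[0x14]=0x92, mem[0x16]=0xdb, mem[0x09]=0xdb, mem[0x15]=0xac

MEM[0x0c,0x14,0x16,0x09,0x15] = 43 92 db db ac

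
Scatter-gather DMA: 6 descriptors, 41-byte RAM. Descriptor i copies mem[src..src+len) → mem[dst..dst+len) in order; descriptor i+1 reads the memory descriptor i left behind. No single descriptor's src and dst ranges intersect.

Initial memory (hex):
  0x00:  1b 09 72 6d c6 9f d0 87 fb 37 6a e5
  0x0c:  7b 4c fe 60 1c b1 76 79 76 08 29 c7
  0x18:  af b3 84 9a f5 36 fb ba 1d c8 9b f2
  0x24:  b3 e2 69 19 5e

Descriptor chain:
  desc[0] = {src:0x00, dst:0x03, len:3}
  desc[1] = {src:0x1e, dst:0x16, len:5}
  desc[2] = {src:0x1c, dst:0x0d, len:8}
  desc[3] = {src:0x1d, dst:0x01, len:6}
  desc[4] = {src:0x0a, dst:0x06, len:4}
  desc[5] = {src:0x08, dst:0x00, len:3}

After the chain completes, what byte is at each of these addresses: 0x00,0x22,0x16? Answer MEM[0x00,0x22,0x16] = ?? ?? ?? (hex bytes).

D0: mem[0x03..0x05] <- [1b 09 72]
D1: mem[0x16..0x1a] <- [fb ba 1d c8 9b]
D2: mem[0x0d..0x14] <- [f5 36 fb ba 1d c8 9b f2]
D3: mem[0x01..0x06] <- [36 fb ba 1d c8 9b]
D4: mem[0x06..0x09] <- [6a e5 7b f5]
D5: mem[0x00..0x02] <- [7b f5 6a]
query mem[0x00]=0x7b, mem[0x22]=0x9b, mem[0x16]=0xfb

MEM[0x00,0x22,0x16] = 7b 9b fb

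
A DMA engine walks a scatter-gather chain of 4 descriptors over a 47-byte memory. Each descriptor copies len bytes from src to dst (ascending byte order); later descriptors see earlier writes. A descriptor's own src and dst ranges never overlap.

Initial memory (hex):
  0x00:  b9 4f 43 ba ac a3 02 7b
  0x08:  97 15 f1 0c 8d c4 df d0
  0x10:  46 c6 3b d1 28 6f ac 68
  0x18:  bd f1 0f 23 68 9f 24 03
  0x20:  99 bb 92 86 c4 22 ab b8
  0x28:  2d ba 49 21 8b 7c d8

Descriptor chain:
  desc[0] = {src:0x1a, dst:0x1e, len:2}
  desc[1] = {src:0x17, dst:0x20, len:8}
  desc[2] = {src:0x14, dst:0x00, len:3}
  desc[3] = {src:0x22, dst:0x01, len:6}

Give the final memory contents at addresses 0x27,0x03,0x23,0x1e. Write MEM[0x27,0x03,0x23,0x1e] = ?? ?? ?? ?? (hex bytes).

[0] 0x1a->0x1e len=2 : 0f 23
[1] 0x17->0x20 len=8 : 68 bd f1 0f 23 68 9f 0f
[2] 0x14->0x00 len=3 : 28 6f ac
[3] 0x22->0x01 len=6 : f1 0f 23 68 9f 0f
query mem[0x27]=0x0f, mem[0x03]=0x23, mem[0x23]=0x0f, mem[0x1e]=0x0f

MEM[0x27,0x03,0x23,0x1e] = 0f 23 0f 0f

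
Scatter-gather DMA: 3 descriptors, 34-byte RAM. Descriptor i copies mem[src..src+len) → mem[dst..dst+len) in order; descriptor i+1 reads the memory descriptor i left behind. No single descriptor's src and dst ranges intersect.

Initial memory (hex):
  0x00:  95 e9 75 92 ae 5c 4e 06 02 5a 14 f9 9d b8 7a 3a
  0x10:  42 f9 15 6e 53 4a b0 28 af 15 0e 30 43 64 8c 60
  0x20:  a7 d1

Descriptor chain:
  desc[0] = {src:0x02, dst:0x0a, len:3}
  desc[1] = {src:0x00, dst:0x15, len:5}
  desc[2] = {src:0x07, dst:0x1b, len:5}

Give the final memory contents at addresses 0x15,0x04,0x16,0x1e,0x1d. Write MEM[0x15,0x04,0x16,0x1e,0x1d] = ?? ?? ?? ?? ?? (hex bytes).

  after D0: wrote 3B at 0x0a = 7592ae
  after D1: wrote 5B at 0x15 = 95e97592ae
  after D2: wrote 5B at 0x1b = 06025a7592
query mem[0x15]=0x95, mem[0x04]=0xae, mem[0x16]=0xe9, mem[0x1e]=0x75, mem[0x1d]=0x5a

MEM[0x15,0x04,0x16,0x1e,0x1d] = 95 ae e9 75 5a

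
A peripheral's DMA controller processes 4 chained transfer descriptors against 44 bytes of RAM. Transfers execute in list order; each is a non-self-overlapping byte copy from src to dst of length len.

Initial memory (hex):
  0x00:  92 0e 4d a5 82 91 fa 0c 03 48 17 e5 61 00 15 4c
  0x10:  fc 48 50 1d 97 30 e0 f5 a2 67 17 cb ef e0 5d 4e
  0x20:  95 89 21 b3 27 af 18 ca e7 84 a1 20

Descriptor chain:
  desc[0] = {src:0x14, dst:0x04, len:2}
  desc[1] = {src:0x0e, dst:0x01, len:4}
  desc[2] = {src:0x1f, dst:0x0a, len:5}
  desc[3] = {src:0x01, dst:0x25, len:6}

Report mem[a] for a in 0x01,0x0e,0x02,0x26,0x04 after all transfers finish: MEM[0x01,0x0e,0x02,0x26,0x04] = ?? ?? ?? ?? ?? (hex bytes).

MEM[0x01,0x0e,0x02,0x26,0x04] = 15 b3 4c 4c 48

  after D0: wrote 2B at 0x04 = 9730
  after D1: wrote 4B at 0x01 = 154cfc48
  after D2: wrote 5B at 0x0a = 4e958921b3
  after D3: wrote 6B at 0x25 = 154cfc4830fa
query mem[0x01]=0x15, mem[0x0e]=0xb3, mem[0x02]=0x4c, mem[0x26]=0x4c, mem[0x04]=0x48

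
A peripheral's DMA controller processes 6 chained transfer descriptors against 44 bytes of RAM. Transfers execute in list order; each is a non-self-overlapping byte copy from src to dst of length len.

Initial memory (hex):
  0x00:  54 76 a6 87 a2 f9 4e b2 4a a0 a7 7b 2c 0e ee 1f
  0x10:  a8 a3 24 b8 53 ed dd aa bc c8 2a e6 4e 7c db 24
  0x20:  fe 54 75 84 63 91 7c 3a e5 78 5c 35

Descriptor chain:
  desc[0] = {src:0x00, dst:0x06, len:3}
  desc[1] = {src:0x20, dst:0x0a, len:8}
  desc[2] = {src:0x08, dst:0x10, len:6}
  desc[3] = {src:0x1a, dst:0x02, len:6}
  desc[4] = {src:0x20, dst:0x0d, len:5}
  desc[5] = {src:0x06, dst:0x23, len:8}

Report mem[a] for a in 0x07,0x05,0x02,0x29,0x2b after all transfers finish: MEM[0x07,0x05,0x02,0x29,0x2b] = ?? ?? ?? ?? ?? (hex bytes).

  after D0: wrote 3B at 0x06 = 5476a6
  after D1: wrote 8B at 0x0a = fe54758463917c3a
  after D2: wrote 6B at 0x10 = a6a0fe547584
  after D3: wrote 6B at 0x02 = 2ae64e7cdb24
  after D4: wrote 5B at 0x0d = fe54758463
  after D5: wrote 8B at 0x23 = db24a6a0fe5475fe
query mem[0x07]=0x24, mem[0x05]=0x7c, mem[0x02]=0x2a, mem[0x29]=0x75, mem[0x2b]=0x35

MEM[0x07,0x05,0x02,0x29,0x2b] = 24 7c 2a 75 35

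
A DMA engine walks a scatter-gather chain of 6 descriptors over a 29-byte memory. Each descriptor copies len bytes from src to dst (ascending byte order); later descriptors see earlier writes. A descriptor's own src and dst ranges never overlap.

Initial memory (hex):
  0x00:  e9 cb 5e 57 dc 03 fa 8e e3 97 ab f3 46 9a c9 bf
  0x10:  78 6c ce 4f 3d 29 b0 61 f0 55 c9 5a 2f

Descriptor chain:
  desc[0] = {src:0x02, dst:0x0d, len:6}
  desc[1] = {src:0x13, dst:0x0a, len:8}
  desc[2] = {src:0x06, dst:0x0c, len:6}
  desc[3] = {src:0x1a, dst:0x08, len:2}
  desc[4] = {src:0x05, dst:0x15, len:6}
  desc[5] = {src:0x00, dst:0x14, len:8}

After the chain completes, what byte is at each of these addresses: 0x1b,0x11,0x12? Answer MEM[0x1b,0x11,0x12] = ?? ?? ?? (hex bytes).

D0: mem[0x0d..0x12] <- [5e 57 dc 03 fa 8e]
D1: mem[0x0a..0x11] <- [4f 3d 29 b0 61 f0 55 c9]
D2: mem[0x0c..0x11] <- [fa 8e e3 97 4f 3d]
D3: mem[0x08..0x09] <- [c9 5a]
D4: mem[0x15..0x1a] <- [03 fa 8e c9 5a 4f]
D5: mem[0x14..0x1b] <- [e9 cb 5e 57 dc 03 fa 8e]
query mem[0x1b]=0x8e, mem[0x11]=0x3d, mem[0x12]=0x8e

MEM[0x1b,0x11,0x12] = 8e 3d 8e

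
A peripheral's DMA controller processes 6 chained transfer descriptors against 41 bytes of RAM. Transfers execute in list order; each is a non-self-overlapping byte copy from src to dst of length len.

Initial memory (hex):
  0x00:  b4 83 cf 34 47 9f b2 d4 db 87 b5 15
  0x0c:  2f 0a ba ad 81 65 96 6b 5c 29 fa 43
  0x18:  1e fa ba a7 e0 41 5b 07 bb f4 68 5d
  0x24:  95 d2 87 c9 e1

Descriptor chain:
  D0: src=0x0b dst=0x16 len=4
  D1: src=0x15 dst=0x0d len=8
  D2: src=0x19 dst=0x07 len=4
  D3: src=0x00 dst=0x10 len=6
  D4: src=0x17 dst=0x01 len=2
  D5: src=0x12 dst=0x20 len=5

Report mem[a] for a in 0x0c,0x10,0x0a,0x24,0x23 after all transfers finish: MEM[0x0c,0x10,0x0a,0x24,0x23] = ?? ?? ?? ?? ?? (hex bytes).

MEM[0x0c,0x10,0x0a,0x24,0x23] = 2f b4 e0 15 9f

#0 dst[0x16+4] := {0x15,0x2f,0x0a,0xba}
#1 dst[0x0d+8] := {0x29,0x15,0x2f,0x0a,0xba,0xba,0xa7,0xe0}
#2 dst[0x07+4] := {0xba,0xba,0xa7,0xe0}
#3 dst[0x10+6] := {0xb4,0x83,0xcf,0x34,0x47,0x9f}
#4 dst[0x01+2] := {0x2f,0x0a}
#5 dst[0x20+5] := {0xcf,0x34,0x47,0x9f,0x15}
query mem[0x0c]=0x2f, mem[0x10]=0xb4, mem[0x0a]=0xe0, mem[0x24]=0x15, mem[0x23]=0x9f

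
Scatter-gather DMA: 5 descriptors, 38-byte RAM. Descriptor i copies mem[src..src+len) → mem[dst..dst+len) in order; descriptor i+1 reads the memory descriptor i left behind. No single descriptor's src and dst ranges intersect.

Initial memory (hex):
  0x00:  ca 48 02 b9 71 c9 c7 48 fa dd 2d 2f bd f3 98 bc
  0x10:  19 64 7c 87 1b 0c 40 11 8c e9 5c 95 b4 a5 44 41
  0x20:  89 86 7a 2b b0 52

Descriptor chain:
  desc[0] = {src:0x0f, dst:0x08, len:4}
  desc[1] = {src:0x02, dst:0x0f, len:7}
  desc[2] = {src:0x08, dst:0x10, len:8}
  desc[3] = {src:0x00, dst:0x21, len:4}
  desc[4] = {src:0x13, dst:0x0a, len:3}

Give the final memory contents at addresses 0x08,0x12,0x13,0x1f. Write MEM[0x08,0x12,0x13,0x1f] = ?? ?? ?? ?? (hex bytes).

#0 dst[0x08+4] := {0xbc,0x19,0x64,0x7c}
#1 dst[0x0f+7] := {0x02,0xb9,0x71,0xc9,0xc7,0x48,0xbc}
#2 dst[0x10+8] := {0xbc,0x19,0x64,0x7c,0xbd,0xf3,0x98,0x02}
#3 dst[0x21+4] := {0xca,0x48,0x02,0xb9}
#4 dst[0x0a+3] := {0x7c,0xbd,0xf3}
query mem[0x08]=0xbc, mem[0x12]=0x64, mem[0x13]=0x7c, mem[0x1f]=0x41

MEM[0x08,0x12,0x13,0x1f] = bc 64 7c 41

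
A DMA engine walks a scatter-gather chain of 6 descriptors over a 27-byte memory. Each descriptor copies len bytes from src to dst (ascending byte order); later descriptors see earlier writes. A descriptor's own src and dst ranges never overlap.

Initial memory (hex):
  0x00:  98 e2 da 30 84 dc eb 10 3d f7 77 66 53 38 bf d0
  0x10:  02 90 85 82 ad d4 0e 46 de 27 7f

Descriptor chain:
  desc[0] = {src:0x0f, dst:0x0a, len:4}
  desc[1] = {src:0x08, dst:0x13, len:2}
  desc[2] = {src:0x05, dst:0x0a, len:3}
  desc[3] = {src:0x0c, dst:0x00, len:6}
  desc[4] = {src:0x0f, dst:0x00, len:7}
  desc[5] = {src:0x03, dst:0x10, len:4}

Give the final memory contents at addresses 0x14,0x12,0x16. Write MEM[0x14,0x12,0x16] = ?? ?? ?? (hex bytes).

D0: mem[0x0a..0x0d] <- [d0 02 90 85]
D1: mem[0x13..0x14] <- [3d f7]
D2: mem[0x0a..0x0c] <- [dc eb 10]
D3: mem[0x00..0x05] <- [10 85 bf d0 02 90]
D4: mem[0x00..0x06] <- [d0 02 90 85 3d f7 d4]
D5: mem[0x10..0x13] <- [85 3d f7 d4]
query mem[0x14]=0xf7, mem[0x12]=0xf7, mem[0x16]=0x0e

MEM[0x14,0x12,0x16] = f7 f7 0e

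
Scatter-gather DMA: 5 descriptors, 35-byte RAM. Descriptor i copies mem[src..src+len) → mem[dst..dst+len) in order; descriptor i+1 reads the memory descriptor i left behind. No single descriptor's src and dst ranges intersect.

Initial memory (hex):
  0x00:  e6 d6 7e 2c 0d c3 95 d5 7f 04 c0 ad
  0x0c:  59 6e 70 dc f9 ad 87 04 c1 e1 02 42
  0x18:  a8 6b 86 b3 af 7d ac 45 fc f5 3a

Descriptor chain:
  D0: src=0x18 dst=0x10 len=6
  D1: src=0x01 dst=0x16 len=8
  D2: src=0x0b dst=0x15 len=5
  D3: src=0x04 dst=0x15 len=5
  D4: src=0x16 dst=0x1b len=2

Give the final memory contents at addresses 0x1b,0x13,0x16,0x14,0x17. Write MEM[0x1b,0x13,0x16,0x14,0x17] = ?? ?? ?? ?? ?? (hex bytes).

MEM[0x1b,0x13,0x16,0x14,0x17] = c3 b3 c3 af 95

[0] 0x18->0x10 len=6 : a8 6b 86 b3 af 7d
[1] 0x01->0x16 len=8 : d6 7e 2c 0d c3 95 d5 7f
[2] 0x0b->0x15 len=5 : ad 59 6e 70 dc
[3] 0x04->0x15 len=5 : 0d c3 95 d5 7f
[4] 0x16->0x1b len=2 : c3 95
query mem[0x1b]=0xc3, mem[0x13]=0xb3, mem[0x16]=0xc3, mem[0x14]=0xaf, mem[0x17]=0x95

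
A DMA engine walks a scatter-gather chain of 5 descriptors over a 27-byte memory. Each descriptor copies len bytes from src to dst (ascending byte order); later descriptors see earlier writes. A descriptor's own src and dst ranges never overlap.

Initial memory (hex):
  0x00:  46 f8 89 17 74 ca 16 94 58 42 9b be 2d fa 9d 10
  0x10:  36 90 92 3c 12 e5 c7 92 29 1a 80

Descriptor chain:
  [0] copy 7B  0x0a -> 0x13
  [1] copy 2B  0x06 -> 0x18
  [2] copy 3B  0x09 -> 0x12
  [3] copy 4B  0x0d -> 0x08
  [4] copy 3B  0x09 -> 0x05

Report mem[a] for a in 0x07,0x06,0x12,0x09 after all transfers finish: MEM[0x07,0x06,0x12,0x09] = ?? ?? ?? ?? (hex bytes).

MEM[0x07,0x06,0x12,0x09] = 36 10 42 9d

D0: mem[0x13..0x19] <- [9b be 2d fa 9d 10 36]
D1: mem[0x18..0x19] <- [16 94]
D2: mem[0x12..0x14] <- [42 9b be]
D3: mem[0x08..0x0b] <- [fa 9d 10 36]
D4: mem[0x05..0x07] <- [9d 10 36]
query mem[0x07]=0x36, mem[0x06]=0x10, mem[0x12]=0x42, mem[0x09]=0x9d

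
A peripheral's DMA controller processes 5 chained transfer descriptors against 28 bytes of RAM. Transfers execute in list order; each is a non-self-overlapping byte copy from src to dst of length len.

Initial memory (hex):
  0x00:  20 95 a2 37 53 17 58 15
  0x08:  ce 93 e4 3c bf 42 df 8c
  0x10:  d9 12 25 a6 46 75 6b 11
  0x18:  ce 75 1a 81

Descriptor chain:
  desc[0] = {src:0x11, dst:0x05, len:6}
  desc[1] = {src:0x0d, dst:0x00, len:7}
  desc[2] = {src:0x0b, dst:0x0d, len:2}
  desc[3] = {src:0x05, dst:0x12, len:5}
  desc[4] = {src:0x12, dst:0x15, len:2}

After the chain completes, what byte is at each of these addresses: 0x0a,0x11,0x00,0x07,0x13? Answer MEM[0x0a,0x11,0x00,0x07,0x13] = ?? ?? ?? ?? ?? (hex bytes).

MEM[0x0a,0x11,0x00,0x07,0x13] = 6b 12 42 a6 a6

D0: mem[0x05..0x0a] <- [12 25 a6 46 75 6b]
D1: mem[0x00..0x06] <- [42 df 8c d9 12 25 a6]
D2: mem[0x0d..0x0e] <- [3c bf]
D3: mem[0x12..0x16] <- [25 a6 a6 46 75]
D4: mem[0x15..0x16] <- [25 a6]
query mem[0x0a]=0x6b, mem[0x11]=0x12, mem[0x00]=0x42, mem[0x07]=0xa6, mem[0x13]=0xa6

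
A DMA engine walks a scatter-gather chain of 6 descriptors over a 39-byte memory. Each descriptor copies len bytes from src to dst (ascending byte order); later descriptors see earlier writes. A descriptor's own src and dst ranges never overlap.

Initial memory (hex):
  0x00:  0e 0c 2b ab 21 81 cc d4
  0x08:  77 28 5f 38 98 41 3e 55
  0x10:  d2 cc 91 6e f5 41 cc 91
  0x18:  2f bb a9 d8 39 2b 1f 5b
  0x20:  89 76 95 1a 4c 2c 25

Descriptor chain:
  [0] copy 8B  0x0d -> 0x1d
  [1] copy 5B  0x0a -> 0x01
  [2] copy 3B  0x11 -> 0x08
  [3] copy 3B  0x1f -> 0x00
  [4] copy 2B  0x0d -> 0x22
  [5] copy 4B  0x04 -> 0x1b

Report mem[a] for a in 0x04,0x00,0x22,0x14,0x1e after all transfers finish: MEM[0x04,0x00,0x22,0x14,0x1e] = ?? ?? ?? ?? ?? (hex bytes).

D0: mem[0x1d..0x24] <- [41 3e 55 d2 cc 91 6e f5]
D1: mem[0x01..0x05] <- [5f 38 98 41 3e]
D2: mem[0x08..0x0a] <- [cc 91 6e]
D3: mem[0x00..0x02] <- [55 d2 cc]
D4: mem[0x22..0x23] <- [41 3e]
D5: mem[0x1b..0x1e] <- [41 3e cc d4]
query mem[0x04]=0x41, mem[0x00]=0x55, mem[0x22]=0x41, mem[0x14]=0xf5, mem[0x1e]=0xd4

MEM[0x04,0x00,0x22,0x14,0x1e] = 41 55 41 f5 d4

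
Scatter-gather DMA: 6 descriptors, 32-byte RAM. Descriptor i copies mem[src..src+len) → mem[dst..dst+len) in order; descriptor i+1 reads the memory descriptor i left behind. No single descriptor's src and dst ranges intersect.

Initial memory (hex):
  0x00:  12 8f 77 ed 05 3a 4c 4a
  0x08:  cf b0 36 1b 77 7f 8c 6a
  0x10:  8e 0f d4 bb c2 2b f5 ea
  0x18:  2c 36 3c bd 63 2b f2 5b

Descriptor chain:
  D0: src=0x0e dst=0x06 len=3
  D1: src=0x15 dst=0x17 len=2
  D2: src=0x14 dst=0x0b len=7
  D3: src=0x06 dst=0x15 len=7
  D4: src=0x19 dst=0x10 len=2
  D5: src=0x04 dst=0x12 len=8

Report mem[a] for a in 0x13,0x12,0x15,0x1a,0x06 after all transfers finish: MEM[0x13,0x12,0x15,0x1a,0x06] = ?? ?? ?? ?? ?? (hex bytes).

  after D0: wrote 3B at 0x06 = 8c6a8e
  after D1: wrote 2B at 0x17 = 2bf5
  after D2: wrote 7B at 0x0b = c22bf52bf5363c
  after D3: wrote 7B at 0x15 = 8c6a8eb036c22b
  after D4: wrote 2B at 0x10 = 36c2
  after D5: wrote 8B at 0x12 = 053a8c6a8eb036c2
query mem[0x13]=0x3a, mem[0x12]=0x05, mem[0x15]=0x6a, mem[0x1a]=0xc2, mem[0x06]=0x8c

MEM[0x13,0x12,0x15,0x1a,0x06] = 3a 05 6a c2 8c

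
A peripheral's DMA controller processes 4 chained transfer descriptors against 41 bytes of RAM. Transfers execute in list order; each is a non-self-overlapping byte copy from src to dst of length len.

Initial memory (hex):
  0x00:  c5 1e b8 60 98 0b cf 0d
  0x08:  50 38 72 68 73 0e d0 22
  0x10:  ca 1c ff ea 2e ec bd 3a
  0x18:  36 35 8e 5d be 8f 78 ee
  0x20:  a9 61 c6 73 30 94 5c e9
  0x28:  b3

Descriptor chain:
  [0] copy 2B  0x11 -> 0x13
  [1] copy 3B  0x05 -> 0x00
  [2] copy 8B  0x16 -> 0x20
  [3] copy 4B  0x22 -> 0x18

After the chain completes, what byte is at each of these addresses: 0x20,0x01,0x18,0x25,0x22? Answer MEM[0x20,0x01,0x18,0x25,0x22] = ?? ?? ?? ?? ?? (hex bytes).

MEM[0x20,0x01,0x18,0x25,0x22] = bd cf 36 5d 36

D0: mem[0x13..0x14] <- [1c ff]
D1: mem[0x00..0x02] <- [0b cf 0d]
D2: mem[0x20..0x27] <- [bd 3a 36 35 8e 5d be 8f]
D3: mem[0x18..0x1b] <- [36 35 8e 5d]
query mem[0x20]=0xbd, mem[0x01]=0xcf, mem[0x18]=0x36, mem[0x25]=0x5d, mem[0x22]=0x36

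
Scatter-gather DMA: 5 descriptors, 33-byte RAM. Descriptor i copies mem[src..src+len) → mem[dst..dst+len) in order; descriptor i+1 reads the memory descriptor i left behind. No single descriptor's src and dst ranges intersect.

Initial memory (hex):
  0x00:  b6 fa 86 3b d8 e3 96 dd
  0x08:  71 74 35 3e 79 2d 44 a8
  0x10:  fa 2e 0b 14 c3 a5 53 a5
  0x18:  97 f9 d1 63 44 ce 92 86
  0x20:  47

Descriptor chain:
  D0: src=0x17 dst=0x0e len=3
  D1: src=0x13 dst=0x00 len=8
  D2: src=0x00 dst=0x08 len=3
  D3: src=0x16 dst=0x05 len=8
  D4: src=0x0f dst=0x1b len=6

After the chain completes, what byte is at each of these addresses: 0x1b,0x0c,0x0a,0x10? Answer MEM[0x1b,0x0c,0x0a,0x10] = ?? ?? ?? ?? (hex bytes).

D0: mem[0x0e..0x10] <- [a5 97 f9]
D1: mem[0x00..0x07] <- [14 c3 a5 53 a5 97 f9 d1]
D2: mem[0x08..0x0a] <- [14 c3 a5]
D3: mem[0x05..0x0c] <- [53 a5 97 f9 d1 63 44 ce]
D4: mem[0x1b..0x20] <- [97 f9 2e 0b 14 c3]
query mem[0x1b]=0x97, mem[0x0c]=0xce, mem[0x0a]=0x63, mem[0x10]=0xf9

MEM[0x1b,0x0c,0x0a,0x10] = 97 ce 63 f9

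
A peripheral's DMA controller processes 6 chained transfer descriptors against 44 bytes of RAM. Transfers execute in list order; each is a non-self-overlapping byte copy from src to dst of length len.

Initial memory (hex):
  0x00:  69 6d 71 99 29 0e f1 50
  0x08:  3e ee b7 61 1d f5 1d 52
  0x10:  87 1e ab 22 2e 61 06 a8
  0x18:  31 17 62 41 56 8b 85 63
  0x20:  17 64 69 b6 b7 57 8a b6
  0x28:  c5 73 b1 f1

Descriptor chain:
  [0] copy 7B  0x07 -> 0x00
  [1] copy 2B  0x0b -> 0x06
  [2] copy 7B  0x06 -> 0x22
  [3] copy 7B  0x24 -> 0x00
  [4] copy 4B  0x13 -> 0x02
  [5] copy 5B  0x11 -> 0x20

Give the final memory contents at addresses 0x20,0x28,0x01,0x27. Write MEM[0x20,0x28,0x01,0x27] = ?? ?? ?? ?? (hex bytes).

  after D0: wrote 7B at 0x00 = 503eeeb7611df5
  after D1: wrote 2B at 0x06 = 611d
  after D2: wrote 7B at 0x22 = 611d3eeeb7611d
  after D3: wrote 7B at 0x00 = 3eeeb7611d73b1
  after D4: wrote 4B at 0x02 = 222e6106
  after D5: wrote 5B at 0x20 = 1eab222e61
query mem[0x20]=0x1e, mem[0x28]=0x1d, mem[0x01]=0xee, mem[0x27]=0x61

MEM[0x20,0x28,0x01,0x27] = 1e 1d ee 61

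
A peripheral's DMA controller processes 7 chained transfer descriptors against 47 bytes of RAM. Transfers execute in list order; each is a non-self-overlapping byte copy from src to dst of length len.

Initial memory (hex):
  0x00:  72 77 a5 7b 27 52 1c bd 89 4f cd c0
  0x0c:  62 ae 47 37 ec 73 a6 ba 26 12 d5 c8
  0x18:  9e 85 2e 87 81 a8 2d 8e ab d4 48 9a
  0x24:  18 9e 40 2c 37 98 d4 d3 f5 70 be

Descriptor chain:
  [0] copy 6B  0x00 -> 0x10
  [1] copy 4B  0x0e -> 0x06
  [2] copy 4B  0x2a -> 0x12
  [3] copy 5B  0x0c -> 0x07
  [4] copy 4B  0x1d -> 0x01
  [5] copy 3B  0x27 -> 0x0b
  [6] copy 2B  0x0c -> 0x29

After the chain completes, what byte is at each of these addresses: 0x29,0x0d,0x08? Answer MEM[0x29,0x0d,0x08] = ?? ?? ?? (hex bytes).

MEM[0x29,0x0d,0x08] = 37 98 ae

  after D0: wrote 6B at 0x10 = 7277a57b2752
  after D1: wrote 4B at 0x06 = 47377277
  after D2: wrote 4B at 0x12 = d4d3f570
  after D3: wrote 5B at 0x07 = 62ae473772
  after D4: wrote 4B at 0x01 = a82d8eab
  after D5: wrote 3B at 0x0b = 2c3798
  after D6: wrote 2B at 0x29 = 3798
query mem[0x29]=0x37, mem[0x0d]=0x98, mem[0x08]=0xae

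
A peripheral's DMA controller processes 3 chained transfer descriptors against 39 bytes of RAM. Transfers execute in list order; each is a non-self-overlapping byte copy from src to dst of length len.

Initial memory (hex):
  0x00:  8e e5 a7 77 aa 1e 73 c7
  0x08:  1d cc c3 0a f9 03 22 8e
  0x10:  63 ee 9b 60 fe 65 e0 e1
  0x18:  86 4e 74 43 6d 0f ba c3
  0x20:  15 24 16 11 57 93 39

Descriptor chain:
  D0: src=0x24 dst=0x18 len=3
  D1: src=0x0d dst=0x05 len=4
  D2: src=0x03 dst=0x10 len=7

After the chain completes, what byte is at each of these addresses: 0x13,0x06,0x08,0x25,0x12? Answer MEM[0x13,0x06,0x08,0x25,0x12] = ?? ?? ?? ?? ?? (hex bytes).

MEM[0x13,0x06,0x08,0x25,0x12] = 22 22 63 93 03

  after D0: wrote 3B at 0x18 = 579339
  after D1: wrote 4B at 0x05 = 03228e63
  after D2: wrote 7B at 0x10 = 77aa03228e63cc
query mem[0x13]=0x22, mem[0x06]=0x22, mem[0x08]=0x63, mem[0x25]=0x93, mem[0x12]=0x03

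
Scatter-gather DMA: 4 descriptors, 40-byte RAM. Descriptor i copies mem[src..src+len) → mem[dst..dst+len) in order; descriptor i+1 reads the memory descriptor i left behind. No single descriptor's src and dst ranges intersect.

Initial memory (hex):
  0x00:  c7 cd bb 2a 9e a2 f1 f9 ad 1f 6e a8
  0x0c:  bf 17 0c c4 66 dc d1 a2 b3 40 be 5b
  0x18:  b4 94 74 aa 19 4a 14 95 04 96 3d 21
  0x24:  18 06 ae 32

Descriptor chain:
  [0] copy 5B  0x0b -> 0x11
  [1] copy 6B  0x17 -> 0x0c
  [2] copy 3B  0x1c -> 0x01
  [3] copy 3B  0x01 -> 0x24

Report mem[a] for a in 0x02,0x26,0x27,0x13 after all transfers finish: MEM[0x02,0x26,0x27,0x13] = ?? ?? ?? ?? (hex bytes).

#0 dst[0x11+5] := {0xa8,0xbf,0x17,0x0c,0xc4}
#1 dst[0x0c+6] := {0x5b,0xb4,0x94,0x74,0xaa,0x19}
#2 dst[0x01+3] := {0x19,0x4a,0x14}
#3 dst[0x24+3] := {0x19,0x4a,0x14}
query mem[0x02]=0x4a, mem[0x26]=0x14, mem[0x27]=0x32, mem[0x13]=0x17

MEM[0x02,0x26,0x27,0x13] = 4a 14 32 17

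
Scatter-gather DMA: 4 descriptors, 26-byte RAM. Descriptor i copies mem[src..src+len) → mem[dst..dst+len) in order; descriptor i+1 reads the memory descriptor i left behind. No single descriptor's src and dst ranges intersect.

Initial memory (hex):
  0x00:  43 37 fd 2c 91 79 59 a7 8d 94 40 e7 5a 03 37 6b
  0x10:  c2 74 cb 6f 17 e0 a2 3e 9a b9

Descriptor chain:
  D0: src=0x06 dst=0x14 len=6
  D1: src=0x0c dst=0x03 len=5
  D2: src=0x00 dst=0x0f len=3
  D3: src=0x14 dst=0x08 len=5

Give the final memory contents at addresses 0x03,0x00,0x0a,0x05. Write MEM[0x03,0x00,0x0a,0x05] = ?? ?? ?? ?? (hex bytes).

MEM[0x03,0x00,0x0a,0x05] = 5a 43 8d 37

  after D0: wrote 6B at 0x14 = 59a78d9440e7
  after D1: wrote 5B at 0x03 = 5a03376bc2
  after D2: wrote 3B at 0x0f = 4337fd
  after D3: wrote 5B at 0x08 = 59a78d9440
query mem[0x03]=0x5a, mem[0x00]=0x43, mem[0x0a]=0x8d, mem[0x05]=0x37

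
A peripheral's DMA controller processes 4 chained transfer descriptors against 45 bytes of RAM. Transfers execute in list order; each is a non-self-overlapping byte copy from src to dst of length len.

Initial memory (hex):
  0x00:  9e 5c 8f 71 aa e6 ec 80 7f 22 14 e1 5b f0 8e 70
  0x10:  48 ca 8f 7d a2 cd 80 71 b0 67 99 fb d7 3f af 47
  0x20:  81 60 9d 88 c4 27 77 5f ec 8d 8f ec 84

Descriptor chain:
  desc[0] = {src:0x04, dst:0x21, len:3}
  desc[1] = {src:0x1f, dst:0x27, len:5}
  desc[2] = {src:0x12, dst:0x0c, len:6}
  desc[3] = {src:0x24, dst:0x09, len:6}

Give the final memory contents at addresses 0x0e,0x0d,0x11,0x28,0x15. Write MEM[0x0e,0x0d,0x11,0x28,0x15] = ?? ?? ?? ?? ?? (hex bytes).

D0: mem[0x21..0x23] <- [aa e6 ec]
D1: mem[0x27..0x2b] <- [47 81 aa e6 ec]
D2: mem[0x0c..0x11] <- [8f 7d a2 cd 80 71]
D3: mem[0x09..0x0e] <- [c4 27 77 47 81 aa]
query mem[0x0e]=0xaa, mem[0x0d]=0x81, mem[0x11]=0x71, mem[0x28]=0x81, mem[0x15]=0xcd

MEM[0x0e,0x0d,0x11,0x28,0x15] = aa 81 71 81 cd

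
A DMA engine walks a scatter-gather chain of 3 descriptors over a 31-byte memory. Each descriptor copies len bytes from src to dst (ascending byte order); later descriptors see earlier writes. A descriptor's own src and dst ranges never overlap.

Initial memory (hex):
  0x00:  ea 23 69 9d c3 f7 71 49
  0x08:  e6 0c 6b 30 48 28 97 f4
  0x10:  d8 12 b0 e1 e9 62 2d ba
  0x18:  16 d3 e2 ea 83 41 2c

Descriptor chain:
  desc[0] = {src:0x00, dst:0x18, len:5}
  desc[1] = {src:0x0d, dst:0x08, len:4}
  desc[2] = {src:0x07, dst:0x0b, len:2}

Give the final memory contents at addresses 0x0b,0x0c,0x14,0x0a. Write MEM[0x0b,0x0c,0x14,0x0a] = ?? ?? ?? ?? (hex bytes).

#0 dst[0x18+5] := {0xea,0x23,0x69,0x9d,0xc3}
#1 dst[0x08+4] := {0x28,0x97,0xf4,0xd8}
#2 dst[0x0b+2] := {0x49,0x28}
query mem[0x0b]=0x49, mem[0x0c]=0x28, mem[0x14]=0xe9, mem[0x0a]=0xf4

MEM[0x0b,0x0c,0x14,0x0a] = 49 28 e9 f4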